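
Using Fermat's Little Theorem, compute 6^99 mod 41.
By Fermat: 6^{40} ≡ 1 (mod 41). 99 = 2×40 + 19. So 6^{99} ≡ 6^{19} ≡ 34 (mod 41)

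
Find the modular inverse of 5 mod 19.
5^(-1) ≡ 4 (mod 19). Verification: 5 × 4 = 20 ≡ 1 (mod 19)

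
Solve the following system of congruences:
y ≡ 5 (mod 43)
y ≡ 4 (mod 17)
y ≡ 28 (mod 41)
1381

Using the Chinese Remainder Theorem:
M = product of moduli = 29971
For equation 1: M_1 = 697, 697 ≡ 9 (mod 43), inverse of 697 mod 43 is 24 (check: 9 × 24 = 216 ≡ 1 (mod 43))
For equation 2: M_2 = 1763, 1763 ≡ 12 (mod 17), inverse of 1763 mod 17 is 10 (check: 12 × 10 = 120 ≡ 1 (mod 17))
For equation 3: M_3 = 731, 731 ≡ 34 (mod 41), inverse of 731 mod 41 is 35 (check: 34 × 35 = 1190 ≡ 1 (mod 41))
Combine: y ≡ Σ r_i×M_i×(M_i⁻¹ mod m_i) = 5×697×24 + 4×1763×10 + 28×731×35 = 83640 + 70520 + 716380 = 870540
870540 mod 29971 = 1381
y ≡ 1381 (mod 29971)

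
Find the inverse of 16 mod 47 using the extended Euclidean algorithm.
Extended GCD: 16(3) + 47(-1) = 1. So 16^(-1) ≡ 3 ≡ 3 (mod 47). Verify: 16 × 3 = 48 ≡ 1 (mod 47)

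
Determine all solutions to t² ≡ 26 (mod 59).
The square roots of 26 mod 59 are 12 and 47. Verify: 12² = 144 ≡ 26 (mod 59)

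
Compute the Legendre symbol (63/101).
(63/101) = 63^{50} mod 101 = -1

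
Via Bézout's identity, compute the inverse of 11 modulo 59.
Extended GCD: 11(-16) + 59(3) = 1. So 11^(-1) ≡ 43 ≡ 43 (mod 59). Verify: 11 × 43 = 473 ≡ 1 (mod 59)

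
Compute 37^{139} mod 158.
109

Using successive squaring:
Binary expansion of 139: 10001011
Powers of 37 mod 158 (each is the square of the previous):
  37^1 ≡ 37 (mod 158)
  37^2 ≡ 37² = 1369 ≡ 105 (mod 158)
  37^4 ≡ 105² = 11025 ≡ 123 (mod 158)
  37^8 ≡ 123² = 15129 ≡ 119 (mod 158)
  37^16 ≡ 119² = 14161 ≡ 99 (mod 158)
  37^32 ≡ 99² = 9801 ≡ 5 (mod 158)
  37^64 ≡ 5² = 25 ≡ 25 (mod 158)
  37^128 ≡ 25² = 625 ≡ 151 (mod 158)
139 = 128 + 8 + 2 + 1, so 37^139 = 37^128 × 37^8 × 37^2 × 37^1 ≡ 151 × 119 × 105 × 37 (mod 158)
Multiplying step by step:
  151 × 119 = 17969 ≡ 115 (mod 158)
  115 × 105 = 12075 ≡ 67 (mod 158)
  67 × 37 = 2479 ≡ 109 (mod 158)
Result: 37^139 ≡ 109 (mod 158)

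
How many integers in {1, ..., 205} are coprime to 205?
160

Prime factorization: 205 = 5 × 41
Using the formula φ(n) = n × Π(1 - 1/p) for each prime factor p:
φ(205) = 205 × (1 - 1/5) × (1 - 1/41)
φ(205) = 160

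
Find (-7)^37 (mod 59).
Using repeated squaring. (-7) ≡ 52 (mod 59). 37 = 32 + 4 + 1 (binary 100101). Repeated squaring mod 59: 52^1 ≡ 52; 52^2 ≡ 52² = 2704 ≡ 49; 52^4 ≡ 49² = 2401 ≡ 41; 52^8 ≡ 41² = 1681 ≡ 29; 52^16 ≡ 29² = 841 ≡ 15; 52^32 ≡ 15² = 225 ≡ 48. Multiply: (-7)^37 ≡ 52^32 × 52^4 × 52^1 ≡ 48 × 41 × 52 (mod 59): 48 × 41 = 1968 ≡ 21; 21 × 52 = 1092 ≡ 30. So (-7)^37 ≡ 30 (mod 59).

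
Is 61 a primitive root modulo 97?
No

To verify, check if 61^(96/q) ≢ 1 (mod 97) for each prime divisor q of 96
Divisors of 96 = 96: [1, 2, 3, 4, 6, 8, 12, 16, 24, 32, 48, 96]
  61^(96/2) = 61^48 ≡ 1 (mod 97)
  61^(96/3) = 61^32 ≡ 35 (mod 97)
Conclusion: 61 is not a primitive root modulo 97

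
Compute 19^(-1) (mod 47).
5

Using Extended Euclidean Algorithm:
gcd(19, 47) = 1
Bezout coefficients: 19 × 5 + 47 × -2 = 1
So 19 × 5 ≡ 1 (mod 47)
The inverse is 5 mod 47 = 5
Verification: 19 × 5 = 95 = 2 × 47 + 1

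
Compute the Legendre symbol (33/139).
(33/139) = 33^{69} mod 139 = -1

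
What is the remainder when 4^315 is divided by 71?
Using Fermat: 4^{70} ≡ 1 (mod 71). 315 ≡ 35 (mod 70). So 4^{315} ≡ 4^{35} ≡ 1 (mod 71)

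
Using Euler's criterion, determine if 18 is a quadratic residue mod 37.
By Euler's criterion: 18^{18} ≡ 36 (mod 37). Since this equals -1 (≡ 36), 18 is not a QR.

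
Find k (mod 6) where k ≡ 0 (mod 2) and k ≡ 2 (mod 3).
M = 2 × 3 = 6. M₁ = 3, y₁ ≡ 1 (mod 2). M₂ = 2, y₂ ≡ 2 (mod 3). k = 0×3×1 + 2×2×2 ≡ 2 (mod 6)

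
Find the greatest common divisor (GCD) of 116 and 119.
1

Using the Euclidean algorithm:
116 = 0 × 119 + 116
119 = 1 × 116 + 3
116 = 38 × 3 + 2
3 = 1 × 2 + 1
2 = 2 × 1 + 0

GCD(116, 119) = 1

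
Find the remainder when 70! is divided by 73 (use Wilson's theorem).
(72)! = (70)! × (71) × (72) ≡ -1 (mod 73). So (70)! ≡ -1 × [(72)(71)]^(-1) ≡ 36 (mod 73)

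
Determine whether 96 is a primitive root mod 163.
p - 1 = 162 has prime divisors 2, 3. Check 96^(162/q) mod 163 for each: 96^(162/2) = 96^81 ≡ 1, 96^(162/3) = 96^54 ≡ 104 (mod 163). Since 96^81 ≡ 1 (mod 163), the order of 96 divides 81 (in fact the order is 81) ≠ 162, so it is not a primitive root.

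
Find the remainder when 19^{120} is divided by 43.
By Fermat: 19^{42} ≡ 1 (mod 43). 120 = 2×42 + 36. So 19^{120} ≡ 19^{36} ≡ 4 (mod 43)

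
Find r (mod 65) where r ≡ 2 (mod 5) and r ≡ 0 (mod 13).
M = 5 × 13 = 65. M₁ = 13, y₁ ≡ 2 (mod 5). M₂ = 5, y₂ ≡ 8 (mod 13). r = 2×13×2 + 0×5×8 ≡ 52 (mod 65)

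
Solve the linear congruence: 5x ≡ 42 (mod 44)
26

Since gcd(5, 44) = 1 divides 42, a solution exists.
Multiply both sides by the inverse of 5 mod 44:
  5^(-1) mod 44 = 9
  x ≡ 9 × 42 ≡ 378 ≡ 26 (mod 44)
Verification: 5 × 26 = 130 = 2 × 44 + 42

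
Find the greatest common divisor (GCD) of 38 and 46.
2

Using the Euclidean algorithm:
38 = 0 × 46 + 38
46 = 1 × 38 + 8
38 = 4 × 8 + 6
8 = 1 × 6 + 2
6 = 3 × 2 + 0

GCD(38, 46) = 2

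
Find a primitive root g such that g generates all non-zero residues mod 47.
p - 1 = 46 has prime divisors 2, 23. h is a primitive root mod 47 iff h^(46/q) ≢ 1 (mod 47) for each such q.
h = 2: 2^23 ≡ 1, 2^2 ≡ 4 (mod 47); 2^23 ≡ 1, so not a primitive root.
h = 3: 3^23 ≡ 1, 3^2 ≡ 9 (mod 47); 3^23 ≡ 1, so not a primitive root.
h = 4: 4^23 ≡ 1, 4^2 ≡ 16 (mod 47); 4^23 ≡ 1, so not a primitive root.
h = 5: 5^23 ≡ 46, 5^2 ≡ 25 (mod 47); none is 1, so 5 has order 46 and is a primitive root.
The smallest primitive root mod 47 is g = 5.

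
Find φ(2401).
2058

Prime factorization: 2401 = 7^4
Using the formula φ(n) = n × Π(1 - 1/p) for each prime factor p:
φ(2401) = 2401 × (1 - 1/7)
φ(2401) = 2058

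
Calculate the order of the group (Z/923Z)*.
840

Prime factorization: 923 = 13 × 71
Using the formula φ(n) = n × Π(1 - 1/p) for each prime factor p:
φ(923) = 923 × (1 - 1/13) × (1 - 1/71)
φ(923) = 840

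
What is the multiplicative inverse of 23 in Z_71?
34

Using Extended Euclidean Algorithm:
gcd(23, 71) = 1
Bezout coefficients: 23 × 34 + 71 × -11 = 1
So 23 × 34 ≡ 1 (mod 71)
The inverse is 34 mod 71 = 34
Verification: 23 × 34 = 782 = 11 × 71 + 1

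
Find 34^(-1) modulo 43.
19

Using Extended Euclidean Algorithm:
gcd(34, 43) = 1
Bezout coefficients: 34 × 19 + 43 × -15 = 1
So 34 × 19 ≡ 1 (mod 43)
The inverse is 19 mod 43 = 19
Verification: 34 × 19 = 646 = 15 × 43 + 1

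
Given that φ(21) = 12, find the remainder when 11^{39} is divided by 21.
By Euler: 11^{12} ≡ 1 (mod 21) since gcd(11, 21) = 1. 39 = 3×12 + 3. So 11^{39} ≡ 11^{3} ≡ 8 (mod 21)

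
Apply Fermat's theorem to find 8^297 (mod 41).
By Fermat: 8^{40} ≡ 1 (mod 41). 297 ≡ 17 (mod 40). So 8^{297} ≡ 8^{17} ≡ 39 (mod 41)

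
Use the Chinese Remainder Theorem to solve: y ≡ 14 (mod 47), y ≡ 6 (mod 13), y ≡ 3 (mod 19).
7299

Using the Chinese Remainder Theorem:
M = product of moduli = 11609
For equation 1: M_1 = 247, 247 ≡ 12 (mod 47), inverse of 247 mod 47 is 4 (check: 12 × 4 = 48 ≡ 1 (mod 47))
For equation 2: M_2 = 893, 893 ≡ 9 (mod 13), inverse of 893 mod 13 is 3 (check: 9 × 3 = 27 ≡ 1 (mod 13))
For equation 3: M_3 = 611, 611 ≡ 3 (mod 19), inverse of 611 mod 19 is 13 (check: 3 × 13 = 39 ≡ 1 (mod 19))
Combine: y ≡ Σ r_i×M_i×(M_i⁻¹ mod m_i) = 14×247×4 + 6×893×3 + 3×611×13 = 13832 + 16074 + 23829 = 53735
53735 mod 11609 = 7299
y ≡ 7299 (mod 11609)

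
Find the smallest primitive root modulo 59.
2

A primitive root g modulo p has order p-1 = 58
Prime divisors of 58: [2, 29]
g is a primitive root iff g^(58/q) ≢ 1 (mod 59) for each prime divisor q
Testing small values:
  g = 2: 2^29 ≡ 58, 2^2 ≡ 4 (mod 59) → none is 1, primitive root!
The smallest primitive root is 2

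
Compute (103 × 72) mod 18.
0

(103 × 72) = 7416
7416 mod 18 = 0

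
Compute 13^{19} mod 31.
21

Using successive squaring:
Binary expansion of 19: 10011
Powers of 13 mod 31 (each is the square of the previous):
  13^1 ≡ 13 (mod 31)
  13^2 ≡ 13² = 169 ≡ 14 (mod 31)
  13^4 ≡ 14² = 196 ≡ 10 (mod 31)
  13^8 ≡ 10² = 100 ≡ 7 (mod 31)
  13^16 ≡ 7² = 49 ≡ 18 (mod 31)
19 = 16 + 2 + 1, so 13^19 = 13^16 × 13^2 × 13^1 ≡ 18 × 14 × 13 (mod 31)
Multiplying step by step:
  18 × 14 = 252 ≡ 4 (mod 31)
  4 × 13 = 52 ≡ 21 (mod 31)
Result: 13^19 ≡ 21 (mod 31)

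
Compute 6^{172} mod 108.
0

Using successive squaring:
Binary expansion of 172: 10101100
Powers of 6 mod 108 (each is the square of the previous):
  6^1 ≡ 6 (mod 108)
  6^2 ≡ 6² = 36 ≡ 36 (mod 108)
  6^4 ≡ 36² = 1296 ≡ 0 (mod 108)
  6^8 ≡ 0² = 0 ≡ 0 (mod 108)
  6^16 ≡ 0² = 0 ≡ 0 (mod 108)
  6^32 ≡ 0² = 0 ≡ 0 (mod 108)
  6^64 ≡ 0² = 0 ≡ 0 (mod 108)
  6^128 ≡ 0² = 0 ≡ 0 (mod 108)
172 = 128 + 32 + 8 + 4, so 6^172 = 6^128 × 6^32 × 6^8 × 6^4 ≡ 0 × 0 × 0 × 0 (mod 108)
Multiplying step by step:
  0 × 0 = 0 ≡ 0 (mod 108)
  0 × 0 = 0 ≡ 0 (mod 108)
  0 × 0 = 0 ≡ 0 (mod 108)
Result: 6^172 ≡ 0 (mod 108)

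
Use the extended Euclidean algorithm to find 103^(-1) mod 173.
Extended GCD: 103(42) + 173(-25) = 1. So 103^(-1) ≡ 42 ≡ 42 (mod 173). Verify: 103 × 42 = 4326 ≡ 1 (mod 173)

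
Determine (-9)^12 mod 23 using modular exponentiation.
Using repeated squaring. (-9) ≡ 14 (mod 23). 12 = 8 + 4 (binary 1100). Repeated squaring mod 23: 14^1 ≡ 14; 14^2 ≡ 14² = 196 ≡ 12; 14^4 ≡ 12² = 144 ≡ 6; 14^8 ≡ 6² = 36 ≡ 13. Multiply: (-9)^12 ≡ 14^8 × 14^4 ≡ 13 × 6 (mod 23): 13 × 6 = 78 ≡ 9. So (-9)^12 ≡ 9 (mod 23).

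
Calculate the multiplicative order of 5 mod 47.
Powers of 5 mod 47: 5^1≡5, 5^2≡25, 5^3≡31, 5^4≡14, 5^5≡23, 5^6≡21, 5^7≡11, 5^8≡8, 5^9≡40, 5^10≡12, 5^11≡13, 5^12≡18, 5^13≡43, 5^14≡27, 5^15≡41, 5^16≡17, 5^17≡38, 5^18≡2, 5^19≡10, 5^20≡3, 5^21≡15, 5^22≡28, 5^23≡46, 5^24≡42, 5^25≡22, 5^26≡16, 5^27≡33, 5^28≡24, 5^29≡26, 5^30≡36, 5^31≡39, 5^32≡7, 5^33≡35, 5^34≡34, 5^35≡29, 5^36≡4, 5^37≡20, 5^38≡6, 5^39≡30, 5^40≡9, 5^41≡45, 5^42≡37, 5^43≡44, 5^44≡32, 5^45≡19, 5^46≡1. Order = 46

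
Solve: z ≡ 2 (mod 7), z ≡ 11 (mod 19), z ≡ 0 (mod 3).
M = 7 × 19 × 3 = 399. M₁ = 57, y₁ ≡ 1 (mod 7). M₂ = 21, y₂ ≡ 10 (mod 19). M₃ = 133, y₃ ≡ 1 (mod 3). z = 2×57×1 + 11×21×10 + 0×133×1 ≡ 30 (mod 399)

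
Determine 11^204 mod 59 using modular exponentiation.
Using Fermat: 11^{58} ≡ 1 (mod 59). 204 ≡ 30 (mod 58). So 11^{204} ≡ 11^{30} ≡ 48 (mod 59)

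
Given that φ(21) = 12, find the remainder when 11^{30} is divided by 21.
By Euler: 11^{12} ≡ 1 (mod 21) since gcd(11, 21) = 1. 30 = 2×12 + 6. So 11^{30} ≡ 11^{6} ≡ 1 (mod 21)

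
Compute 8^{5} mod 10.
8

Using successive squaring:
Binary expansion of 5: 101
Powers of 8 mod 10 (each is the square of the previous):
  8^1 ≡ 8 (mod 10)
  8^2 ≡ 8² = 64 ≡ 4 (mod 10)
  8^4 ≡ 4² = 16 ≡ 6 (mod 10)
5 = 4 + 1, so 8^5 = 8^4 × 8^1 ≡ 6 × 8 (mod 10)
Multiplying step by step:
  6 × 8 = 48 ≡ 8 (mod 10)
Result: 8^5 ≡ 8 (mod 10)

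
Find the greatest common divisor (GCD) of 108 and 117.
9

Using the Euclidean algorithm:
108 = 0 × 117 + 108
117 = 1 × 108 + 9
108 = 12 × 9 + 0

GCD(108, 117) = 9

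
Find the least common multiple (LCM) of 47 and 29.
1363

First find GCD(47, 29) using the Euclidean algorithm:
47 = 1 × 29 + 18
29 = 1 × 18 + 11
18 = 1 × 11 + 7
11 = 1 × 7 + 4
7 = 1 × 4 + 3
4 = 1 × 3 + 1
3 = 3 × 1 + 0
GCD(47, 29) = 1

LCM formula: LCM(a, b) = (a × b) / GCD(a, b)
LCM(47, 29) = (47 × 29) / 1
LCM(47, 29) = 1363 / 1
LCM(47, 29) = 1363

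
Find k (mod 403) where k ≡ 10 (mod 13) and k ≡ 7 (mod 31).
M = 13 × 31 = 403. M₁ = 31, y₁ ≡ 8 (mod 13). M₂ = 13, y₂ ≡ 12 (mod 31). k = 10×31×8 + 7×13×12 ≡ 348 (mod 403)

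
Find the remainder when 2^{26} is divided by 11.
By Fermat: 2^{10} ≡ 1 (mod 11). 26 = 2×10 + 6. So 2^{26} ≡ 2^{6} ≡ 9 (mod 11)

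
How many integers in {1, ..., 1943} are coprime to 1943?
1848

Prime factorization: 1943 = 29 × 67
Using the formula φ(n) = n × Π(1 - 1/p) for each prime factor p:
φ(1943) = 1943 × (1 - 1/29) × (1 - 1/67)
φ(1943) = 1848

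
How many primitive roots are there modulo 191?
Number of primitive roots mod 191 = φ(190) = 72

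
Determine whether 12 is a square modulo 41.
By Euler's criterion: 12^{20} ≡ 40 (mod 41). Since this equals -1 (≡ 40), 12 is not a QR.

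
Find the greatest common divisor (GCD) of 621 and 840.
3

Using the Euclidean algorithm:
621 = 0 × 840 + 621
840 = 1 × 621 + 219
621 = 2 × 219 + 183
219 = 1 × 183 + 36
183 = 5 × 36 + 3
36 = 12 × 3 + 0

GCD(621, 840) = 3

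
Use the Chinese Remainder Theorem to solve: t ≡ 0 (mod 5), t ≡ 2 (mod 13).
M = 5 × 13 = 65. M₁ = 13, y₁ ≡ 2 (mod 5). M₂ = 5, y₂ ≡ 8 (mod 13). t = 0×13×2 + 2×5×8 ≡ 15 (mod 65)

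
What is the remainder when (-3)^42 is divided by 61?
Using repeated squaring. (-3) ≡ 58 (mod 61). 42 = 32 + 8 + 2 (binary 101010). Repeated squaring mod 61: 58^1 ≡ 58; 58^2 ≡ 58² = 3364 ≡ 9; 58^4 ≡ 9² = 81 ≡ 20; 58^8 ≡ 20² = 400 ≡ 34; 58^16 ≡ 34² = 1156 ≡ 58; 58^32 ≡ 58² = 3364 ≡ 9. Multiply: (-3)^42 ≡ 58^32 × 58^8 × 58^2 ≡ 9 × 34 × 9 (mod 61): 9 × 34 = 306 ≡ 1; 1 × 9 = 9 ≡ 9. So (-3)^42 ≡ 9 (mod 61).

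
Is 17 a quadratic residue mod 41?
By Euler's criterion: 17^{20} ≡ 40 (mod 41). Since this equals -1 (≡ 40), 17 is not a QR.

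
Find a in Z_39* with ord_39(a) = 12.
11 has order 12 mod 39 since 11^{12} ≡ 1 (mod 39) and no smaller power works.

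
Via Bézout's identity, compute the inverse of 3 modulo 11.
Extended GCD: 3(4) + 11(-1) = 1. So 3^(-1) ≡ 4 ≡ 4 (mod 11). Verify: 3 × 4 = 12 ≡ 1 (mod 11)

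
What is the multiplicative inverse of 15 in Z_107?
50

Using Extended Euclidean Algorithm:
gcd(15, 107) = 1
Bezout coefficients: 15 × 50 + 107 × -7 = 1
So 15 × 50 ≡ 1 (mod 107)
The inverse is 50 mod 107 = 50
Verification: 15 × 50 = 750 = 7 × 107 + 1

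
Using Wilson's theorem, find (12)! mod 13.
By Wilson's theorem, (12)! ≡ -1 ≡ 12 (mod 13)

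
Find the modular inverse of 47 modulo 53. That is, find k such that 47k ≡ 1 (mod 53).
44

Using Extended Euclidean Algorithm:
gcd(47, 53) = 1
Bezout coefficients: 47 × -9 + 53 × 8 = 1
So 47 × -9 ≡ 1 (mod 53)
The inverse is -9 mod 53 = 44
Verification: 47 × 44 = 2068 = 39 × 53 + 1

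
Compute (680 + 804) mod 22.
10

(680 + 804) = 1484
1484 mod 22 = 10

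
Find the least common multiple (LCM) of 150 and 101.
15150

First find GCD(150, 101) using the Euclidean algorithm:
150 = 1 × 101 + 49
101 = 2 × 49 + 3
49 = 16 × 3 + 1
3 = 3 × 1 + 0
GCD(150, 101) = 1

LCM formula: LCM(a, b) = (a × b) / GCD(a, b)
LCM(150, 101) = (150 × 101) / 1
LCM(150, 101) = 15150 / 1
LCM(150, 101) = 15150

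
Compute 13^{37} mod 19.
13

Using successive squaring:
Binary expansion of 37: 100101
Powers of 13 mod 19 (each is the square of the previous):
  13^1 ≡ 13 (mod 19)
  13^2 ≡ 13² = 169 ≡ 17 (mod 19)
  13^4 ≡ 17² = 289 ≡ 4 (mod 19)
  13^8 ≡ 4² = 16 ≡ 16 (mod 19)
  13^16 ≡ 16² = 256 ≡ 9 (mod 19)
  13^32 ≡ 9² = 81 ≡ 5 (mod 19)
37 = 32 + 4 + 1, so 13^37 = 13^32 × 13^4 × 13^1 ≡ 5 × 4 × 13 (mod 19)
Multiplying step by step:
  5 × 4 = 20 ≡ 1 (mod 19)
  1 × 13 = 13 ≡ 13 (mod 19)
Result: 13^37 ≡ 13 (mod 19)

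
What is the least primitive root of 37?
2

A primitive root g modulo p has order p-1 = 36
Prime divisors of 36: [2, 3]
g is a primitive root iff g^(36/q) ≢ 1 (mod 37) for each prime divisor q
Testing small values:
  g = 2: 2^18 ≡ 36, 2^12 ≡ 26 (mod 37) → none is 1, primitive root!
The smallest primitive root is 2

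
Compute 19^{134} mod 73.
36

Using successive squaring:
Binary expansion of 134: 10000110
Powers of 19 mod 73 (each is the square of the previous):
  19^1 ≡ 19 (mod 73)
  19^2 ≡ 19² = 361 ≡ 69 (mod 73)
  19^4 ≡ 69² = 4761 ≡ 16 (mod 73)
  19^8 ≡ 16² = 256 ≡ 37 (mod 73)
  19^16 ≡ 37² = 1369 ≡ 55 (mod 73)
  19^32 ≡ 55² = 3025 ≡ 32 (mod 73)
  19^64 ≡ 32² = 1024 ≡ 2 (mod 73)
  19^128 ≡ 2² = 4 ≡ 4 (mod 73)
134 = 128 + 4 + 2, so 19^134 = 19^128 × 19^4 × 19^2 ≡ 4 × 16 × 69 (mod 73)
Multiplying step by step:
  4 × 16 = 64 ≡ 64 (mod 73)
  64 × 69 = 4416 ≡ 36 (mod 73)
Result: 19^134 ≡ 36 (mod 73)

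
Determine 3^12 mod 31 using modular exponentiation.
Using repeated squaring. 12 = 8 + 4 (binary 1100). Repeated squaring mod 31: 3^1 ≡ 3; 3^2 ≡ 3² = 9 ≡ 9; 3^4 ≡ 9² = 81 ≡ 19; 3^8 ≡ 19² = 361 ≡ 20. Multiply: 3^12 = 3^8 × 3^4 ≡ 20 × 19 (mod 31): 20 × 19 = 380 ≡ 8. So 3^12 ≡ 8 (mod 31).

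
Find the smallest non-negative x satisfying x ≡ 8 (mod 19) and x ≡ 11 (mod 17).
M = 19 × 17 = 323. M₁ = 17, y₁ ≡ 9 (mod 19). M₂ = 19, y₂ ≡ 9 (mod 17). x = 8×17×9 + 11×19×9 ≡ 198 (mod 323)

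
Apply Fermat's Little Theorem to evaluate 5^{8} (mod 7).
4

By Fermat's Little Theorem, a^(p-1) ≡ 1 (mod p) for prime p and gcd(a, p) = 1
Here p = 7, so 5^6 ≡ 1 (mod 7)
We can reduce the exponent: 8 mod 6 = 2
So 5^8 ≡ 5^2 (mod 7)
Computing: 5^2 mod 7 = 4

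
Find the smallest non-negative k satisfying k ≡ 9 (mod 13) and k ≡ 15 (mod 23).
M = 13 × 23 = 299. M₁ = 23, y₁ ≡ 4 (mod 13). M₂ = 13, y₂ ≡ 16 (mod 23). k = 9×23×4 + 15×13×16 ≡ 61 (mod 299)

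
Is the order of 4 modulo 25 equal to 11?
No, the actual order is 10, not 11.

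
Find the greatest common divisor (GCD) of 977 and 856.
1

Using the Euclidean algorithm:
977 = 1 × 856 + 121
856 = 7 × 121 + 9
121 = 13 × 9 + 4
9 = 2 × 4 + 1
4 = 4 × 1 + 0

GCD(977, 856) = 1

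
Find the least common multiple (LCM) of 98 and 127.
12446

First find GCD(98, 127) using the Euclidean algorithm:
98 = 0 × 127 + 98
127 = 1 × 98 + 29
98 = 3 × 29 + 11
29 = 2 × 11 + 7
11 = 1 × 7 + 4
7 = 1 × 4 + 3
4 = 1 × 3 + 1
3 = 3 × 1 + 0
GCD(98, 127) = 1

LCM formula: LCM(a, b) = (a × b) / GCD(a, b)
LCM(98, 127) = (98 × 127) / 1
LCM(98, 127) = 12446 / 1
LCM(98, 127) = 12446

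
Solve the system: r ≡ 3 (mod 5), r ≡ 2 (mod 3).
M = 5 × 3 = 15. M₁ = 3, y₁ ≡ 2 (mod 5). M₂ = 5, y₂ ≡ 2 (mod 3). r = 3×3×2 + 2×5×2 ≡ 8 (mod 15)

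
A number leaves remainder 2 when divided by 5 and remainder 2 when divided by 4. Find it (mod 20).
M = 5 × 4 = 20. M₁ = 4, y₁ ≡ 4 (mod 5). M₂ = 5, y₂ ≡ 1 (mod 4). t = 2×4×4 + 2×5×1 ≡ 2 (mod 20)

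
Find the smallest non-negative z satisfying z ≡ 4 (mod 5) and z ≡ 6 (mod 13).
M = 5 × 13 = 65. M₁ = 13, y₁ ≡ 2 (mod 5). M₂ = 5, y₂ ≡ 8 (mod 13). z = 4×13×2 + 6×5×8 ≡ 19 (mod 65)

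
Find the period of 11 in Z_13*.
Powers of 11 mod 13: 11^1≡11, 11^2≡4, 11^3≡5, 11^4≡3, 11^5≡7, 11^6≡12, 11^7≡2, 11^8≡9, 11^9≡8, 11^10≡10, 11^11≡6, 11^12≡1. Order = 12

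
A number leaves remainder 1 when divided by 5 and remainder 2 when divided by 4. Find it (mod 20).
M = 5 × 4 = 20. M₁ = 4, y₁ ≡ 4 (mod 5). M₂ = 5, y₂ ≡ 1 (mod 4). y = 1×4×4 + 2×5×1 ≡ 6 (mod 20)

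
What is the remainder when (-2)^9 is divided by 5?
(-2) ≡ 3 (mod 5). 9 = 8 + 1 (binary 1001). Repeated squaring mod 5: 3^1 ≡ 3; 3^2 ≡ 3² = 9 ≡ 4; 3^4 ≡ 4² = 16 ≡ 1; 3^8 ≡ 1² = 1 ≡ 1. Multiply: (-2)^9 ≡ 3^8 × 3^1 ≡ 1 × 3 (mod 5): 1 × 3 = 3 ≡ 3. So (-2)^9 ≡ 3 (mod 5).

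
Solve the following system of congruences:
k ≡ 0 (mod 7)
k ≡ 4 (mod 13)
56

Using the Chinese Remainder Theorem:
M = product of moduli = 91
For equation 1: M_1 = 13, 13 ≡ 6 (mod 7), inverse of 13 mod 7 is 6 (check: 6 × 6 = 36 ≡ 1 (mod 7))
For equation 2: M_2 = 7, 7 ≡ 7 (mod 13), inverse of 7 mod 13 is 2 (check: 7 × 2 = 14 ≡ 1 (mod 13))
Combine: k ≡ Σ r_i×M_i×(M_i⁻¹ mod m_i) = 0×13×6 + 4×7×2 = 0 + 56 = 56
56 mod 91 = 56
k ≡ 56 (mod 91)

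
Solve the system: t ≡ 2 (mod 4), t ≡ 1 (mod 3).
M = 4 × 3 = 12. M₁ = 3, y₁ ≡ 3 (mod 4). M₂ = 4, y₂ ≡ 1 (mod 3). t = 2×3×3 + 1×4×1 ≡ 10 (mod 12)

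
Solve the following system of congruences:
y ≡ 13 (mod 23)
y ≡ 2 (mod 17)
36

Using the Chinese Remainder Theorem:
M = product of moduli = 391
For equation 1: M_1 = 17, 17 ≡ 17 (mod 23), inverse of 17 mod 23 is 19 (check: 17 × 19 = 323 ≡ 1 (mod 23))
For equation 2: M_2 = 23, 23 ≡ 6 (mod 17), inverse of 23 mod 17 is 3 (check: 6 × 3 = 18 ≡ 1 (mod 17))
Combine: y ≡ Σ r_i×M_i×(M_i⁻¹ mod m_i) = 13×17×19 + 2×23×3 = 4199 + 138 = 4337
4337 mod 391 = 36
y ≡ 36 (mod 391)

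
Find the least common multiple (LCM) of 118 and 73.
8614

First find GCD(118, 73) using the Euclidean algorithm:
118 = 1 × 73 + 45
73 = 1 × 45 + 28
45 = 1 × 28 + 17
28 = 1 × 17 + 11
17 = 1 × 11 + 6
11 = 1 × 6 + 5
6 = 1 × 5 + 1
5 = 5 × 1 + 0
GCD(118, 73) = 1

LCM formula: LCM(a, b) = (a × b) / GCD(a, b)
LCM(118, 73) = (118 × 73) / 1
LCM(118, 73) = 8614 / 1
LCM(118, 73) = 8614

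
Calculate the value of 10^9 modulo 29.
9 = 8 + 1 (binary 1001). Repeated squaring mod 29: 10^1 ≡ 10; 10^2 ≡ 10² = 100 ≡ 13; 10^4 ≡ 13² = 169 ≡ 24; 10^8 ≡ 24² = 576 ≡ 25. Multiply: 10^9 = 10^8 × 10^1 ≡ 25 × 10 (mod 29): 25 × 10 = 250 ≡ 18. So 10^9 ≡ 18 (mod 29).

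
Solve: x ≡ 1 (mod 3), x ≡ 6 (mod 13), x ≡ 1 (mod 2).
M = 3 × 13 × 2 = 78. M₁ = 26, y₁ ≡ 2 (mod 3). M₂ = 6, y₂ ≡ 11 (mod 13). M₃ = 39, y₃ ≡ 1 (mod 2). x = 1×26×2 + 6×6×11 + 1×39×1 ≡ 19 (mod 78)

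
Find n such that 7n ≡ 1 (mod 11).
7^(-1) ≡ 8 (mod 11). Verification: 7 × 8 = 56 ≡ 1 (mod 11)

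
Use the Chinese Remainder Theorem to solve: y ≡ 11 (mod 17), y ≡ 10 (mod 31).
M = 17 × 31 = 527. M₁ = 31, y₁ ≡ 11 (mod 17). M₂ = 17, y₂ ≡ 11 (mod 31). y = 11×31×11 + 10×17×11 ≡ 351 (mod 527)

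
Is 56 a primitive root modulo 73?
p - 1 = 72 has prime divisors 2, 3. Check 56^(72/q) mod 73 for each: 56^(72/2) = 56^36 ≡ 72, 56^(72/3) = 56^24 ≡ 1 (mod 73). Since 56^24 ≡ 1 (mod 73), the order of 56 divides 24 (in fact the order is 24) ≠ 72, so it is not a primitive root.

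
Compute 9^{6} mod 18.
9

Using successive squaring:
Binary expansion of 6: 110
Powers of 9 mod 18 (each is the square of the previous):
  9^1 ≡ 9 (mod 18)
  9^2 ≡ 9² = 81 ≡ 9 (mod 18)
  9^4 ≡ 9² = 81 ≡ 9 (mod 18)
6 = 4 + 2, so 9^6 = 9^4 × 9^2 ≡ 9 × 9 (mod 18)
Multiplying step by step:
  9 × 9 = 81 ≡ 9 (mod 18)
Result: 9^6 ≡ 9 (mod 18)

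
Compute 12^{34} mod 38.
26

Using successive squaring:
Binary expansion of 34: 100010
Powers of 12 mod 38 (each is the square of the previous):
  12^1 ≡ 12 (mod 38)
  12^2 ≡ 12² = 144 ≡ 30 (mod 38)
  12^4 ≡ 30² = 900 ≡ 26 (mod 38)
  12^8 ≡ 26² = 676 ≡ 30 (mod 38)
  12^16 ≡ 30² = 900 ≡ 26 (mod 38)
  12^32 ≡ 26² = 676 ≡ 30 (mod 38)
34 = 32 + 2, so 12^34 = 12^32 × 12^2 ≡ 30 × 30 (mod 38)
Multiplying step by step:
  30 × 30 = 900 ≡ 26 (mod 38)
Result: 12^34 ≡ 26 (mod 38)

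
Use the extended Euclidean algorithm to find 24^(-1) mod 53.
Extended GCD: 24(-11) + 53(5) = 1. So 24^(-1) ≡ 42 ≡ 42 (mod 53). Verify: 24 × 42 = 1008 ≡ 1 (mod 53)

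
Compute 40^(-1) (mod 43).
40^(-1) ≡ 14 (mod 43). Verification: 40 × 14 = 560 ≡ 1 (mod 43)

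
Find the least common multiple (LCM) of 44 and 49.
2156

First find GCD(44, 49) using the Euclidean algorithm:
44 = 0 × 49 + 44
49 = 1 × 44 + 5
44 = 8 × 5 + 4
5 = 1 × 4 + 1
4 = 4 × 1 + 0
GCD(44, 49) = 1

LCM formula: LCM(a, b) = (a × b) / GCD(a, b)
LCM(44, 49) = (44 × 49) / 1
LCM(44, 49) = 2156 / 1
LCM(44, 49) = 2156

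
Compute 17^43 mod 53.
Using repeated squaring. 43 = 32 + 8 + 2 + 1 (binary 101011). Repeated squaring mod 53: 17^1 ≡ 17; 17^2 ≡ 17² = 289 ≡ 24; 17^4 ≡ 24² = 576 ≡ 46; 17^8 ≡ 46² = 2116 ≡ 49; 17^16 ≡ 49² = 2401 ≡ 16; 17^32 ≡ 16² = 256 ≡ 44. Multiply: 17^43 = 17^32 × 17^8 × 17^2 × 17^1 ≡ 44 × 49 × 24 × 17 (mod 53): 44 × 49 = 2156 ≡ 36; 36 × 24 = 864 ≡ 16; 16 × 17 = 272 ≡ 7. So 17^43 ≡ 7 (mod 53).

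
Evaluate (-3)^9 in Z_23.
(-3) ≡ 20 (mod 23). 9 = 8 + 1 (binary 1001). Repeated squaring mod 23: 20^1 ≡ 20; 20^2 ≡ 20² = 400 ≡ 9; 20^4 ≡ 9² = 81 ≡ 12; 20^8 ≡ 12² = 144 ≡ 6. Multiply: (-3)^9 ≡ 20^8 × 20^1 ≡ 6 × 20 (mod 23): 6 × 20 = 120 ≡ 5. So (-3)^9 ≡ 5 (mod 23).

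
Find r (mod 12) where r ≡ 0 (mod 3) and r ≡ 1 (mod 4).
M = 3 × 4 = 12. M₁ = 4, y₁ ≡ 1 (mod 3). M₂ = 3, y₂ ≡ 3 (mod 4). r = 0×4×1 + 1×3×3 ≡ 9 (mod 12)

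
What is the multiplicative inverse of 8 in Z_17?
8^(-1) ≡ 15 (mod 17). Verification: 8 × 15 = 120 ≡ 1 (mod 17)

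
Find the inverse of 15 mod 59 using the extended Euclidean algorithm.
Extended GCD: 15(4) + 59(-1) = 1. So 15^(-1) ≡ 4 ≡ 4 (mod 59). Verify: 15 × 4 = 60 ≡ 1 (mod 59)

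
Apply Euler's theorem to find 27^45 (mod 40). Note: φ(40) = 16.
By Euler: 27^{16} ≡ 1 (mod 40) since gcd(27, 40) = 1. 45 = 2×16 + 13. So 27^{45} ≡ 27^{13} ≡ 27 (mod 40)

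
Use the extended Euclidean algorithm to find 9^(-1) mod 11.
Extended GCD: 9(5) + 11(-4) = 1. So 9^(-1) ≡ 5 ≡ 5 (mod 11). Verify: 9 × 5 = 45 ≡ 1 (mod 11)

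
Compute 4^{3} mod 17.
13

Using successive squaring:
Binary expansion of 3: 11
Powers of 4 mod 17 (each is the square of the previous):
  4^1 ≡ 4 (mod 17)
  4^2 ≡ 4² = 16 ≡ 16 (mod 17)
3 = 2 + 1, so 4^3 = 4^2 × 4^1 ≡ 16 × 4 (mod 17)
Multiplying step by step:
  16 × 4 = 64 ≡ 13 (mod 17)
Result: 4^3 ≡ 13 (mod 17)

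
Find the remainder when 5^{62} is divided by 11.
By Fermat: 5^{10} ≡ 1 (mod 11). 62 = 6×10 + 2. So 5^{62} ≡ 5^{2} ≡ 3 (mod 11)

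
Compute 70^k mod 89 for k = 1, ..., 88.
g^1, g^2, ..., g^{88} mod 89: {70, 5, 83, 25, 59, 36, 28, 2, 51, 10, 77, 50, 29, 72, 56, 4, 13, 20, 65, 11, 58, 55, 23, 8, 26, 40, 41, 22, 27, 21, 46, 16, 52, 80, 82, 44, 54, 42, 3, 32, 15, 71, 75, 88, 19, 84, 6, 64, 30, 53, 61, 87, 38, 79, 12, 39, 60, 17, 33, 85, 76, 69, 24, 78, 31, 34, 66, 81, 63, 49, 48, 67, 62, 68, 43, 73, 37, 9, 7, 45, 35, 47, 86, 57, 74, 18, 14, 1}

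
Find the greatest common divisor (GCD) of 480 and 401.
1

Using the Euclidean algorithm:
480 = 1 × 401 + 79
401 = 5 × 79 + 6
79 = 13 × 6 + 1
6 = 6 × 1 + 0

GCD(480, 401) = 1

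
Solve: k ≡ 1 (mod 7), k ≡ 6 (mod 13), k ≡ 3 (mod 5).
M = 7 × 13 × 5 = 455. M₁ = 65, y₁ ≡ 4 (mod 7). M₂ = 35, y₂ ≡ 3 (mod 13). M₃ = 91, y₃ ≡ 1 (mod 5). k = 1×65×4 + 6×35×3 + 3×91×1 ≡ 253 (mod 455)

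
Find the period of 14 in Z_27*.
Powers of 14 mod 27: 14^1≡14, 14^2≡7, 14^3≡17, 14^4≡22, 14^5≡11, 14^6≡19, 14^7≡23, 14^8≡25, 14^9≡26, 14^10≡13, 14^11≡20, 14^12≡10, 14^13≡5, 14^14≡16, 14^15≡8, 14^16≡4, 14^17≡2, 14^18≡1. Order = 18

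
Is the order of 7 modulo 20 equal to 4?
Yes, ord_20(7) = 4.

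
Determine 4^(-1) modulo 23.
4^(-1) ≡ 6 (mod 23). Verification: 4 × 6 = 24 ≡ 1 (mod 23)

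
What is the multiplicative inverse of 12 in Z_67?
28

Using Extended Euclidean Algorithm:
gcd(12, 67) = 1
Bezout coefficients: 12 × 28 + 67 × -5 = 1
So 12 × 28 ≡ 1 (mod 67)
The inverse is 28 mod 67 = 28
Verification: 12 × 28 = 336 = 5 × 67 + 1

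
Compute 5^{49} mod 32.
5

Using successive squaring:
Binary expansion of 49: 110001
Powers of 5 mod 32 (each is the square of the previous):
  5^1 ≡ 5 (mod 32)
  5^2 ≡ 5² = 25 ≡ 25 (mod 32)
  5^4 ≡ 25² = 625 ≡ 17 (mod 32)
  5^8 ≡ 17² = 289 ≡ 1 (mod 32)
  5^16 ≡ 1² = 1 ≡ 1 (mod 32)
  5^32 ≡ 1² = 1 ≡ 1 (mod 32)
49 = 32 + 16 + 1, so 5^49 = 5^32 × 5^16 × 5^1 ≡ 1 × 1 × 5 (mod 32)
Multiplying step by step:
  1 × 1 = 1 ≡ 1 (mod 32)
  1 × 5 = 5 ≡ 5 (mod 32)
Result: 5^49 ≡ 5 (mod 32)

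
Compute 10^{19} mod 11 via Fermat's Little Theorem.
10

By Fermat's Little Theorem, a^(p-1) ≡ 1 (mod p) for prime p and gcd(a, p) = 1
Here p = 11, so 10^10 ≡ 1 (mod 11)
We can reduce the exponent: 19 mod 10 = 9
So 10^19 ≡ 10^9 (mod 11)
Computing: 10^9 mod 11 = 10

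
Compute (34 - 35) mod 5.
4

(34 - 35) = -1
-1 mod 5 = 4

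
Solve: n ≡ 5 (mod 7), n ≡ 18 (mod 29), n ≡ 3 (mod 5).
M = 7 × 29 × 5 = 1015. M₁ = 145, y₁ ≡ 3 (mod 7). M₂ = 35, y₂ ≡ 5 (mod 29). M₃ = 203, y₃ ≡ 2 (mod 5). n = 5×145×3 + 18×35×5 + 3×203×2 ≡ 453 (mod 1015)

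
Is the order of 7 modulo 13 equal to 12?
Yes, ord_13(7) = 12.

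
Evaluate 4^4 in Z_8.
4 = 4 (binary 100). Repeated squaring mod 8: 4^1 ≡ 4; 4^2 ≡ 4² = 16 ≡ 0; 4^4 ≡ 0² = 0 ≡ 0. So 4^4 ≡ 0 (mod 8).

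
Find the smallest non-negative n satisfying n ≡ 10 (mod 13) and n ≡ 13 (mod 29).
M = 13 × 29 = 377. M₁ = 29, y₁ ≡ 9 (mod 13). M₂ = 13, y₂ ≡ 9 (mod 29). n = 10×29×9 + 13×13×9 ≡ 361 (mod 377)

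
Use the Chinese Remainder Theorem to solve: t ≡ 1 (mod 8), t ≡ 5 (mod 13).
M = 8 × 13 = 104. M₁ = 13, y₁ ≡ 5 (mod 8). M₂ = 8, y₂ ≡ 5 (mod 13). t = 1×13×5 + 5×8×5 ≡ 57 (mod 104)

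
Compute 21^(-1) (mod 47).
21^(-1) ≡ 9 (mod 47). Verification: 21 × 9 = 189 ≡ 1 (mod 47)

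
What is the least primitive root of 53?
2

A primitive root g modulo p has order p-1 = 52
Prime divisors of 52: [2, 13]
g is a primitive root iff g^(52/q) ≢ 1 (mod 53) for each prime divisor q
Testing small values:
  g = 2: 2^26 ≡ 52, 2^4 ≡ 16 (mod 53) → none is 1, primitive root!
The smallest primitive root is 2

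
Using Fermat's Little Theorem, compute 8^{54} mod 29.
5

By Fermat's Little Theorem, a^(p-1) ≡ 1 (mod p) for prime p and gcd(a, p) = 1
Here p = 29, so 8^28 ≡ 1 (mod 29)
We can reduce the exponent: 54 mod 28 = 26
So 8^54 ≡ 8^26 (mod 29)
Computing: 8^26 mod 29 = 5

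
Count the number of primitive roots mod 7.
Number of primitive roots mod 7 = φ(6) = 2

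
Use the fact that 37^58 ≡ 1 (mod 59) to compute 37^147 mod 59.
By Fermat: 37^{58} ≡ 1 (mod 59). 147 = 2×58 + 31. So 37^{147} ≡ 37^{31} ≡ 47 (mod 59)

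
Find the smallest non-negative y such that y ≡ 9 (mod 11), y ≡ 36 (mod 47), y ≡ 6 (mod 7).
2715

Using the Chinese Remainder Theorem:
M = product of moduli = 3619
For equation 1: M_1 = 329, 329 ≡ 10 (mod 11), inverse of 329 mod 11 is 10 (check: 10 × 10 = 100 ≡ 1 (mod 11))
For equation 2: M_2 = 77, 77 ≡ 30 (mod 47), inverse of 77 mod 47 is 11 (check: 30 × 11 = 330 ≡ 1 (mod 47))
For equation 3: M_3 = 517, 517 ≡ 6 (mod 7), inverse of 517 mod 7 is 6 (check: 6 × 6 = 36 ≡ 1 (mod 7))
Combine: y ≡ Σ r_i×M_i×(M_i⁻¹ mod m_i) = 9×329×10 + 36×77×11 + 6×517×6 = 29610 + 30492 + 18612 = 78714
78714 mod 3619 = 2715
y ≡ 2715 (mod 3619)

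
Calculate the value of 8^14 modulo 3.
Using Fermat: 8^{2} ≡ 1 (mod 3). 14 ≡ 0 (mod 2). So 8^{14} ≡ 8^{0} ≡ 1 (mod 3)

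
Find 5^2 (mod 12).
2 = 2 (binary 10). Repeated squaring mod 12: 5^1 ≡ 5; 5^2 ≡ 5² = 25 ≡ 1. So 5^2 ≡ 1 (mod 12).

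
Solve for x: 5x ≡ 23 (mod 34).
25

Since gcd(5, 34) = 1 divides 23, a solution exists.
Multiply both sides by the inverse of 5 mod 34:
  5^(-1) mod 34 = 7
  x ≡ 7 × 23 ≡ 161 ≡ 25 (mod 34)
Verification: 5 × 25 = 125 = 3 × 34 + 23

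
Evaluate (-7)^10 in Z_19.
(-7) ≡ 12 (mod 19). 10 = 8 + 2 (binary 1010). Repeated squaring mod 19: 12^1 ≡ 12; 12^2 ≡ 12² = 144 ≡ 11; 12^4 ≡ 11² = 121 ≡ 7; 12^8 ≡ 7² = 49 ≡ 11. Multiply: (-7)^10 ≡ 12^8 × 12^2 ≡ 11 × 11 (mod 19): 11 × 11 = 121 ≡ 7. So (-7)^10 ≡ 7 (mod 19).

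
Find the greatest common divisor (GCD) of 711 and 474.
237

Using the Euclidean algorithm:
711 = 1 × 474 + 237
474 = 2 × 237 + 0

GCD(711, 474) = 237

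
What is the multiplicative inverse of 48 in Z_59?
48^(-1) ≡ 16 (mod 59). Verification: 48 × 16 = 768 ≡ 1 (mod 59)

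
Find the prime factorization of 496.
2^4 × 31

Divide by primes starting from smallest:
496 ÷ 2 = 248
248 ÷ 2 = 124
124 ÷ 2 = 62
62 ÷ 2 = 31
31 ÷ 31 = 1

496 = 2^4 × 31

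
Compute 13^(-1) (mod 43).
10

Using Extended Euclidean Algorithm:
gcd(13, 43) = 1
Bezout coefficients: 13 × 10 + 43 × -3 = 1
So 13 × 10 ≡ 1 (mod 43)
The inverse is 10 mod 43 = 10
Verification: 13 × 10 = 130 = 3 × 43 + 1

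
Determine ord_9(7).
Powers of 7 mod 9: 7^1≡7, 7^2≡4, 7^3≡1. Order = 3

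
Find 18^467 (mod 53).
Using Fermat: 18^{52} ≡ 1 (mod 53). 467 ≡ 51 (mod 52). So 18^{467} ≡ 18^{51} ≡ 3 (mod 53)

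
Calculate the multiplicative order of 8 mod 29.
Powers of 8 mod 29: 8^1≡8, 8^2≡6, 8^3≡19, 8^4≡7, 8^5≡27, 8^6≡13, 8^7≡17, 8^8≡20, 8^9≡15, 8^10≡4, 8^11≡3, 8^12≡24, 8^13≡18, 8^14≡28, 8^15≡21, 8^16≡23, 8^17≡10, 8^18≡22, 8^19≡2, 8^20≡16, 8^21≡12, 8^22≡9, 8^23≡14, 8^24≡25, 8^25≡26, 8^26≡5, 8^27≡11, 8^28≡1. Order = 28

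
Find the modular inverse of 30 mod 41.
30^(-1) ≡ 26 (mod 41). Verification: 30 × 26 = 780 ≡ 1 (mod 41)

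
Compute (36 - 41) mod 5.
0

(36 - 41) = -5
-5 mod 5 = 0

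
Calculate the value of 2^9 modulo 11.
9 = 8 + 1 (binary 1001). Repeated squaring mod 11: 2^1 ≡ 2; 2^2 ≡ 2² = 4 ≡ 4; 2^4 ≡ 4² = 16 ≡ 5; 2^8 ≡ 5² = 25 ≡ 3. Multiply: 2^9 = 2^8 × 2^1 ≡ 3 × 2 (mod 11): 3 × 2 = 6 ≡ 6. So 2^9 ≡ 6 (mod 11).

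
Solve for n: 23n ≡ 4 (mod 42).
2

Since gcd(23, 42) = 1 divides 4, a solution exists.
Multiply both sides by the inverse of 23 mod 42:
  23^(-1) mod 42 = 11
  x ≡ 11 × 4 ≡ 44 ≡ 2 (mod 42)
Verification: 23 × 2 = 46 = 1 × 42 + 4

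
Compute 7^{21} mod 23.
10

Using successive squaring:
Binary expansion of 21: 10101
Powers of 7 mod 23 (each is the square of the previous):
  7^1 ≡ 7 (mod 23)
  7^2 ≡ 7² = 49 ≡ 3 (mod 23)
  7^4 ≡ 3² = 9 ≡ 9 (mod 23)
  7^8 ≡ 9² = 81 ≡ 12 (mod 23)
  7^16 ≡ 12² = 144 ≡ 6 (mod 23)
21 = 16 + 4 + 1, so 7^21 = 7^16 × 7^4 × 7^1 ≡ 6 × 9 × 7 (mod 23)
Multiplying step by step:
  6 × 9 = 54 ≡ 8 (mod 23)
  8 × 7 = 56 ≡ 10 (mod 23)
Result: 7^21 ≡ 10 (mod 23)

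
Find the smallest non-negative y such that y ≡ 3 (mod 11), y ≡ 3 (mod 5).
3

Using the Chinese Remainder Theorem:
M = product of moduli = 55
For equation 1: M_1 = 5, 5 ≡ 5 (mod 11), inverse of 5 mod 11 is 9 (check: 5 × 9 = 45 ≡ 1 (mod 11))
For equation 2: M_2 = 11, 11 ≡ 1 (mod 5), inverse of 11 mod 5 is 1 (check: 1 × 1 = 1 ≡ 1 (mod 5))
Combine: y ≡ Σ r_i×M_i×(M_i⁻¹ mod m_i) = 3×5×9 + 3×11×1 = 135 + 33 = 168
168 mod 55 = 3
y ≡ 3 (mod 55)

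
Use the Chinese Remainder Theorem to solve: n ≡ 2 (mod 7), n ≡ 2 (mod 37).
2

Using the Chinese Remainder Theorem:
M = product of moduli = 259
For equation 1: M_1 = 37, 37 ≡ 2 (mod 7), inverse of 37 mod 7 is 4 (check: 2 × 4 = 8 ≡ 1 (mod 7))
For equation 2: M_2 = 7, 7 ≡ 7 (mod 37), inverse of 7 mod 37 is 16 (check: 7 × 16 = 112 ≡ 1 (mod 37))
Combine: n ≡ Σ r_i×M_i×(M_i⁻¹ mod m_i) = 2×37×4 + 2×7×16 = 296 + 224 = 520
520 mod 259 = 2
n ≡ 2 (mod 259)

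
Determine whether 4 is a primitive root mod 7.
p - 1 = 6 has prime divisors 2, 3. Check 4^(6/q) mod 7 for each: 4^(6/2) = 4^3 ≡ 1, 4^(6/3) = 4^2 ≡ 2 (mod 7). Since 4^3 ≡ 1 (mod 7), the order of 4 divides 3 (in fact the order is 3) ≠ 6, so it is not a primitive root.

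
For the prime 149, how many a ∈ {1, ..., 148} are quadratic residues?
For prime 149, there are (p-1)/2 = (149-1)/2 = 74 quadratic residues (excluding 0).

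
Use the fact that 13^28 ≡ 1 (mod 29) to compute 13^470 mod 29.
By Fermat: 13^{28} ≡ 1 (mod 29). 470 ≡ 22 (mod 28). So 13^{470} ≡ 13^{22} ≡ 16 (mod 29)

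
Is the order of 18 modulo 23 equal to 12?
No, the actual order is 11, not 12.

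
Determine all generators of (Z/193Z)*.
Primitive roots mod 193: {5, 10, 15, 17, 19, 22, 26, 30, 34, 37, 38, 40, 41, 44, 45, 47, 51, 52, 53, 57, 58, 61, 66, 70, 73, 77, 78, 79, 80, 82, 90, 91, 102, 103, 111, 113, 114, 115, 116, 120, 123, 127, 132, 135, 136, 140, 141, 142, 146, 148, 149, 152, 153, 155, 156, 159, 163, 167, 171, 174, 176, 178, 183, 188}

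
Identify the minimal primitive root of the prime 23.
p - 1 = 22 has prime divisors 2, 11. h is a primitive root mod 23 iff h^(22/q) ≢ 1 (mod 23) for each such q.
h = 2: 2^11 ≡ 1, 2^2 ≡ 4 (mod 23); 2^11 ≡ 1, so not a primitive root.
h = 3: 3^11 ≡ 1, 3^2 ≡ 9 (mod 23); 3^11 ≡ 1, so not a primitive root.
h = 4: 4^11 ≡ 1, 4^2 ≡ 16 (mod 23); 4^11 ≡ 1, so not a primitive root.
h = 5: 5^11 ≡ 22, 5^2 ≡ 2 (mod 23); none is 1, so 5 has order 22 and is a primitive root.
The smallest primitive root mod 23 is g = 5.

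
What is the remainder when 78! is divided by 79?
By Wilson's theorem, (78)! ≡ -1 ≡ 78 (mod 79)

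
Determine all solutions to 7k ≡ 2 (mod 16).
14

Since gcd(7, 16) = 1 divides 2, a solution exists.
Multiply both sides by the inverse of 7 mod 16:
  7^(-1) mod 16 = 7
  x ≡ 7 × 2 ≡ 14 ≡ 14 (mod 16)
Verification: 7 × 14 = 98 = 6 × 16 + 2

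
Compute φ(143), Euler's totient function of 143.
120

Prime factorization: 143 = 11 × 13
Using the formula φ(n) = n × Π(1 - 1/p) for each prime factor p:
φ(143) = 143 × (1 - 1/11) × (1 - 1/13)
φ(143) = 120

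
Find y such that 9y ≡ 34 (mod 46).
14

Since gcd(9, 46) = 1 divides 34, a solution exists.
Multiply both sides by the inverse of 9 mod 46:
  9^(-1) mod 46 = 41
  x ≡ 41 × 34 ≡ 1394 ≡ 14 (mod 46)
Verification: 9 × 14 = 126 = 2 × 46 + 34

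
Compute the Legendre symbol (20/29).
(20/29) = 20^{14} mod 29 = 1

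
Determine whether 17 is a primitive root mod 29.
p - 1 = 28 has prime divisors 2, 7. Check 17^(28/q) mod 29 for each: 17^(28/2) = 17^14 ≡ 28, 17^(28/7) = 17^4 ≡ 1 (mod 29). Since 17^4 ≡ 1 (mod 29), the order of 17 divides 4 (in fact the order is 4) ≠ 28, so it is not a primitive root.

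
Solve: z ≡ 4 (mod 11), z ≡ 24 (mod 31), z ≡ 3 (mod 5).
M = 11 × 31 × 5 = 1705. M₁ = 155, y₁ ≡ 1 (mod 11). M₂ = 55, y₂ ≡ 22 (mod 31). M₃ = 341, y₃ ≡ 1 (mod 5). z = 4×155×1 + 24×55×22 + 3×341×1 ≡ 1698 (mod 1705)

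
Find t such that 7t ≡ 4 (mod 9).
7

Since gcd(7, 9) = 1 divides 4, a solution exists.
Multiply both sides by the inverse of 7 mod 9:
  7^(-1) mod 9 = 4
  x ≡ 4 × 4 ≡ 16 ≡ 7 (mod 9)
Verification: 7 × 7 = 49 = 5 × 9 + 4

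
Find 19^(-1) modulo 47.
5

Using Extended Euclidean Algorithm:
gcd(19, 47) = 1
Bezout coefficients: 19 × 5 + 47 × -2 = 1
So 19 × 5 ≡ 1 (mod 47)
The inverse is 5 mod 47 = 5
Verification: 19 × 5 = 95 = 2 × 47 + 1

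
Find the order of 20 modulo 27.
Powers of 20 mod 27: 20^1≡20, 20^2≡22, 20^3≡8, 20^4≡25, 20^5≡14, 20^6≡10, 20^7≡11, 20^8≡4, 20^9≡26, 20^10≡7, 20^11≡5, 20^12≡19, 20^13≡2, 20^14≡13, 20^15≡17, 20^16≡16, 20^17≡23, 20^18≡1. Order = 18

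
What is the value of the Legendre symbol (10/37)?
(10/37) = 10^{18} mod 37 = 1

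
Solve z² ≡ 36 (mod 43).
The square roots of 36 mod 43 are 6 and 37. Verify: 6² = 36 ≡ 36 (mod 43)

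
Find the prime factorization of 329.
7 × 47

Divide by primes starting from smallest:
329 ÷ 7 = 47
47 ÷ 47 = 1

329 = 7 × 47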